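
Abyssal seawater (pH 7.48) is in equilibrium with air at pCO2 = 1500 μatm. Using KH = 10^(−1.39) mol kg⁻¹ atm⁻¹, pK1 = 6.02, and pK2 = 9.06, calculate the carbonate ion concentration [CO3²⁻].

[CO2*] = KH · pCO2 = 10^(−1.39) × 1500×10^-6 = 6.111×10^-5 mol/kg
α₀ = 1/(1 + K1/[H⁺] + K1K2/[H⁺]²) = 1/(1 + 10^+1.46 + 10^-0.12) = 0.03268
DIC = [CO2*]/α₀ = 6.111×10^-5 / 0.03268 = 1.870 mmol/kg
[CO3²⁻] = α₂·DIC; α₂ = 0.02479, so [CO3²⁻] = 0.02479 × 1.870 = 0.0464 mmol/kg

[CO3²⁻] = 0.0464 mmol/kg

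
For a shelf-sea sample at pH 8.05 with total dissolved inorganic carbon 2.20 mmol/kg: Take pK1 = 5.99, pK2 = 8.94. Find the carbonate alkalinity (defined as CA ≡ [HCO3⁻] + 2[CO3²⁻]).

CA = 2.43 mmol/kg

CA = [HCO3⁻] + 2[CO3²⁻] = (α₁ + 2α₂)·DIC
At pH 8.05: [H⁺]/K1 = 10^-2.06 = 0.0087096, K2/[H⁺] = 10^-0.89 = 0.12882
α₁ = 1/(1 + 0.0087096 + 0.12882) = 1/1.1375 = 0.8791; α₂ = α₁·K2/[H⁺] = 0.1132
α₁ + 2α₂ = 1.1056
CA = 1.1056 × 2.20 = 2.43 mmol/kg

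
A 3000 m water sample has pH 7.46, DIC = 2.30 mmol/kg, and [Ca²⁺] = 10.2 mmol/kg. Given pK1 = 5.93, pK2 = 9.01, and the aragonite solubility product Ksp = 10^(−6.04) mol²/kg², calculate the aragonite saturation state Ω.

Ω = 0.685

α₂ = 1 / (1 + [H⁺]/K2 + [H⁺]²/(K1K2)) = 1 / (1 + 10^+1.55 + 10^+0.02)
   = 1 / (1 + 35.481 + 1.0471) = 1/37.528 = 0.02665
[CO3²⁻] = α₂ × DIC = 0.02665 × 2.30 = 0.06129 mmol/kg
Ksp = 10^(−6.04) = 9.120×10^-7
Ω = [Ca²⁺][CO3²⁻]/Ksp = (10.2×10^-3)(6.129×10^-5) / 9.120×10^-7 = 0.685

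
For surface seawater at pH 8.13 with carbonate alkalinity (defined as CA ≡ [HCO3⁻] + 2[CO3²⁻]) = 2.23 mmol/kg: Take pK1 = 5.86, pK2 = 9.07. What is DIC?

DIC = 2.03 mmol/kg

CA = [HCO3⁻] + 2[CO3²⁻] = (α₁ + 2α₂)·DIC
At pH 8.13: [H⁺]/K1 = 10^-2.27 = 0.0053703, K2/[H⁺] = 10^-0.94 = 0.11482
α₁ = 1/(1 + 0.0053703 + 0.11482) = 1/1.1202 = 0.8927; α₂ = α₁·K2/[H⁺] = 0.1025
α₁ + 2α₂ = 1.0977
DIC = CA / (α₁ + 2α₂) = 2.23 / 1.0977 = 2.03 mmol/kg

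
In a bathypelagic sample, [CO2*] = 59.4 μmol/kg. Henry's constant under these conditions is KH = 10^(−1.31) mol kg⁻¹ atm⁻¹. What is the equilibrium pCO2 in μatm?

KH = 10^(−1.31) = 4.898×10^-2 mol kg⁻¹ atm⁻¹
pCO2 = [CO2*]/KH = 59.4×10^-6 / 4.898×10^-2 = 1.21×10^-3 atm = 1210 μatm

pCO2 = 1210 μatm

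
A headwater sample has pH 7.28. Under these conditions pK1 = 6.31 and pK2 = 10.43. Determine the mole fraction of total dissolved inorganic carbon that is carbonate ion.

α₂ = 1 / (1 + [H⁺]/K2 + [H⁺]²/(K1K2)) = 1 / (1 + 10^+3.15 + 10^+2.18)
   = 1 / (1 + 1412.5 + 151.36) = 1/1564.9 = 0.0006390

α₂ = 0.000639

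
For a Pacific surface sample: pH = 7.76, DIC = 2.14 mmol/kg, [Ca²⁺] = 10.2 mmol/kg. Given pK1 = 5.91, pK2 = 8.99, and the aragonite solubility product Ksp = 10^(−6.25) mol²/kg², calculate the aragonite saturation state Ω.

α₂ = 1 / (1 + [H⁺]/K2 + [H⁺]²/(K1K2)) = 1 / (1 + 10^+1.23 + 10^-0.62)
   = 1 / (1 + 16.982 + 0.23988) = 1/18.222 = 0.05488
[CO3²⁻] = α₂ × DIC = 0.05488 × 2.14 = 0.1174 mmol/kg
Ksp = 10^(−6.25) = 5.623×10^-7
Ω = [Ca²⁺][CO3²⁻]/Ksp = (10.2×10^-3)(1.174×10^-4) / 5.623×10^-7 = 2.13

Ω = 2.13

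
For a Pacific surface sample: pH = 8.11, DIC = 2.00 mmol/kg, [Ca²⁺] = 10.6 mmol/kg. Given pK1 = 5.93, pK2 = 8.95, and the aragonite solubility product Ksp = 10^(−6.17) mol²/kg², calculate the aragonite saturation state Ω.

α₂ = 1 / (1 + [H⁺]/K2 + [H⁺]²/(K1K2)) = 1 / (1 + 10^+0.84 + 10^-1.34)
   = 1 / (1 + 6.9183 + 0.045709) = 1/7.9640 = 0.1256
[CO3²⁻] = α₂ × DIC = 0.1256 × 2.00 = 0.2511 mmol/kg
Ksp = 10^(−6.17) = 6.761×10^-7
Ω = [Ca²⁺][CO3²⁻]/Ksp = (10.6×10^-3)(2.511×10^-4) / 6.761×10^-7 = 3.94

Ω = 3.94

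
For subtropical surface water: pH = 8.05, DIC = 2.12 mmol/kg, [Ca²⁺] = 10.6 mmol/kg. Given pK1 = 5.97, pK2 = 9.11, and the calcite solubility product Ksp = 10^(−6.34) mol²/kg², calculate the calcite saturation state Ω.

Ω = 3.91

α₂ = 1 / (1 + [H⁺]/K2 + [H⁺]²/(K1K2)) = 1 / (1 + 10^+1.06 + 10^-1.02)
   = 1 / (1 + 11.482 + 0.095499) = 1/12.577 = 0.07951
[CO3²⁻] = α₂ × DIC = 0.07951 × 2.12 = 0.1686 mmol/kg
Ksp = 10^(−6.34) = 4.571×10^-7
Ω = [Ca²⁺][CO3²⁻]/Ksp = (10.6×10^-3)(1.686×10^-4) / 4.571×10^-7 = 3.91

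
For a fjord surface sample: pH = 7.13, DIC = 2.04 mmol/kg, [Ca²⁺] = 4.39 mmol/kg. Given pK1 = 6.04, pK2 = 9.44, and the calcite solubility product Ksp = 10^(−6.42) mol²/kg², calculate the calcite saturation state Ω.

α₂ = 1 / (1 + [H⁺]/K2 + [H⁺]²/(K1K2)) = 1 / (1 + 10^+2.31 + 10^+1.22)
   = 1 / (1 + 204.17 + 16.596) = 1/221.77 = 0.004509
[CO3²⁻] = α₂ × DIC = 0.004509 × 2.04 = 0.009199 mmol/kg = 9.199 μmol/kg
Ksp = 10^(−6.42) = 3.802×10^-7
Ω = [Ca²⁺][CO3²⁻]/Ksp = (4.39×10^-3)(9.199×10^-6) / 3.802×10^-7 = 0.106

Ω = 0.106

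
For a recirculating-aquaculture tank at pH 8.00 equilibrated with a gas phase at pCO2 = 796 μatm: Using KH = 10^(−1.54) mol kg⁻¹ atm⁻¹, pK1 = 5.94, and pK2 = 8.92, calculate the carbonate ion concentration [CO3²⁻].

[CO3²⁻] = 0.317 mmol/kg

[CO2*] = KH · pCO2 = 10^(−1.54) × 796×10^-6 = 2.296×10^-5 mol/kg
α₀ = 1/(1 + K1/[H⁺] + K1K2/[H⁺]²) = 1/(1 + 10^+2.06 + 10^+1.14) = 0.007715
DIC = [CO2*]/α₀ = 2.296×10^-5 / 0.007715 = 2.976 mmol/kg
[CO3²⁻] = α₂·DIC; α₂ = 0.1065, so [CO3²⁻] = 0.1065 × 2.976 = 0.317 mmol/kg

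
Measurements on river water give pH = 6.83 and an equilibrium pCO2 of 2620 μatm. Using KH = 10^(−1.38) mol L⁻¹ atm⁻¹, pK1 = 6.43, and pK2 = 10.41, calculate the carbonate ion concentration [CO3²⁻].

[CO2*] = KH · pCO2 = 10^(−1.38) × 2620×10^-6 = 1.092×10^-4 mol/L
α₀ = 1/(1 + K1/[H⁺] + K1K2/[H⁺]²) = 1/(1 + 10^+0.40 + 10^-3.18) = 0.2847
DIC = [CO2*]/α₀ = 1.092×10^-4 / 0.2847 = 0.3836 mmol/L
[CO3²⁻] = α₂·DIC; α₂ = 0.0001881, so [CO3²⁻] = 0.0001881 × 0.3836 = 7.22×10^-5 mmol/L = 0.0722 μmol/L

[CO3²⁻] = 0.0722 μmol/L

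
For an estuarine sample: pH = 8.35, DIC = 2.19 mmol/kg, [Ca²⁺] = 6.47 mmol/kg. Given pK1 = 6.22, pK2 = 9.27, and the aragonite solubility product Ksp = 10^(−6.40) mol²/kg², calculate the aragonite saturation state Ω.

α₂ = 1 / (1 + [H⁺]/K2 + [H⁺]²/(K1K2)) = 1 / (1 + 10^+0.92 + 10^-1.21)
   = 1 / (1 + 8.3176 + 0.061660) = 1/9.3793 = 0.1066
[CO3²⁻] = α₂ × DIC = 0.1066 × 2.19 = 0.2335 mmol/kg
Ksp = 10^(−6.40) = 3.981×10^-7
Ω = [Ca²⁺][CO3²⁻]/Ksp = (6.47×10^-3)(2.335×10^-4) / 3.981×10^-7 = 3.79

Ω = 3.79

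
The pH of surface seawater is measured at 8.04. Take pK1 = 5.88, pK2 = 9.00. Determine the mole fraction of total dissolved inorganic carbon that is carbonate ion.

α₂ = 1 / (1 + [H⁺]/K2 + [H⁺]²/(K1K2)) = 1 / (1 + 10^+0.96 + 10^-1.20)
   = 1 / (1 + 9.1201 + 0.063096) = 1/10.183 = 0.09820

α₂ = 0.0982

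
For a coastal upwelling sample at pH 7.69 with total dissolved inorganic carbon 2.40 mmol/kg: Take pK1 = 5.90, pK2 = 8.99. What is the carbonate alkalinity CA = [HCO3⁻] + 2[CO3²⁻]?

CA = 2.48 mmol/kg

CA = [HCO3⁻] + 2[CO3²⁻] = (α₁ + 2α₂)·DIC
At pH 7.69: [H⁺]/K1 = 10^-1.79 = 0.016218, K2/[H⁺] = 10^-1.30 = 0.050119
α₁ = 1/(1 + 0.016218 + 0.050119) = 1/1.0663 = 0.9378; α₂ = α₁·K2/[H⁺] = 0.04700
α₁ + 2α₂ = 1.0318
CA = 1.0318 × 2.40 = 2.48 mmol/kg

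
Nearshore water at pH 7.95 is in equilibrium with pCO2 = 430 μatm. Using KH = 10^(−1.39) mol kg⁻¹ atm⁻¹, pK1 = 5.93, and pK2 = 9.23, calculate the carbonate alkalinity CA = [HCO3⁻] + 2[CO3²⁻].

CA = 2.03 mmol/kg

[CO2*] = KH · pCO2 = 10^(−1.39) × 430×10^-6 = 1.752×10^-5 mol/kg
α₀ = 1/(1 + K1/[H⁺] + K1K2/[H⁺]²) = 1/(1 + 10^+2.02 + 10^+0.74) = 0.008992
DIC = [CO2*]/α₀ = 1.752×10^-5 / 0.008992 = 1.948 mmol/kg
CA = (α₁ + 2α₂)·DIC = (0.9416 + 2×0.04942) × 1.948 = 2.03 mmol/kg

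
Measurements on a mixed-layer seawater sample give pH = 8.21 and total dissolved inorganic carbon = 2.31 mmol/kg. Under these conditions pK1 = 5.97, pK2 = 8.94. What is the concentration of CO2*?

α₀ = 1 / (1 + K1/[H⁺] + K1K2/[H⁺]²) = 1 / (1 + 10^+2.24 + 10^+1.51)
   = 1 / (1 + 173.78 + 32.359) = 1/207.14 = 0.004828
[CO2*] = α₀ × DIC = 0.004828 × 2.31 = 0.0112 mmol/kg = 11.2 μmol/kg

[CO2*] = 11.2 μmol/kg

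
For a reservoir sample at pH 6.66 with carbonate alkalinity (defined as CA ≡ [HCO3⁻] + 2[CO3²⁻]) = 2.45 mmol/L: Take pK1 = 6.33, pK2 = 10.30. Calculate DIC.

DIC = 3.59 mmol/L

CA = [HCO3⁻] + 2[CO3²⁻] = (α₁ + 2α₂)·DIC
At pH 6.66: [H⁺]/K1 = 10^-0.33 = 0.46774, K2/[H⁺] = 10^-3.64 = 0.00022909
α₁ = 1/(1 + 0.46774 + 0.00022909) = 1/1.4680 = 0.6812; α₂ = α₁·K2/[H⁺] = 0.0001561
α₁ + 2α₂ = 0.6815
DIC = CA / (α₁ + 2α₂) = 2.45 / 0.6815 = 3.59 mmol/L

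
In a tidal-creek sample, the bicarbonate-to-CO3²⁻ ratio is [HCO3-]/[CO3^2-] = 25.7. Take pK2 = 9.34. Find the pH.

pH = 7.93

From K2 = [H⁺][CO3^2-]/[HCO3-]:  pH = pK2 − log₁₀([HCO3-]/[CO3^2-])
log₁₀(25.7) = +1.410
pH = 9.34 − (+1.410) = 7.93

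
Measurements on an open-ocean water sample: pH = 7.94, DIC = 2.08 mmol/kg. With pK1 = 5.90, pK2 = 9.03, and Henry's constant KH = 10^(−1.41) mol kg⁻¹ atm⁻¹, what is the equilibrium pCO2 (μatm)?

pCO2 = 447 μatm

α₀ = 1 / (1 + K1/[H⁺] + K1K2/[H⁺]²) = 1 / (1 + 10^+2.04 + 10^+0.95)
   = 1 / (1 + 109.65 + 8.9125) = 1/119.56 = 0.008364
[CO2*] = α₀ × DIC = 0.008364 × 2.08 = 0.01740 mmol/kg = 17.40 μmol/kg
pCO2 = [CO2*]/KH = 1.740×10^-5 / 3.890×10^-2 = 447 μatm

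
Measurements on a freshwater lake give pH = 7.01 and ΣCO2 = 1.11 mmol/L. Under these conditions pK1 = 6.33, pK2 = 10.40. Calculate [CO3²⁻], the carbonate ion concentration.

α₂ = 1 / (1 + [H⁺]/K2 + [H⁺]²/(K1K2)) = 1 / (1 + 10^+3.39 + 10^+2.71)
   = 1 / (1 + 2454.7 + 512.86) = 1/2968.6 = 0.0003369
[CO3²⁻] = α₂ × DIC = 0.0003369 × 1.11 = 0.000374 mmol/L = 0.374 μmol/L

[CO3²⁻] = 0.374 μmol/L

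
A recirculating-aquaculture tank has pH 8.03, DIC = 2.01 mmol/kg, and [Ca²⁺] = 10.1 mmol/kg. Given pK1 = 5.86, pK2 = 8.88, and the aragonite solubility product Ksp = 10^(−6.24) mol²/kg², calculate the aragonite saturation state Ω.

α₂ = 1 / (1 + [H⁺]/K2 + [H⁺]²/(K1K2)) = 1 / (1 + 10^+0.85 + 10^-1.32)
   = 1 / (1 + 7.0795 + 0.047863) = 1/8.1273 = 0.1230
[CO3²⁻] = α₂ × DIC = 0.1230 × 2.01 = 0.2473 mmol/kg
Ksp = 10^(−6.24) = 5.754×10^-7
Ω = [Ca²⁺][CO3²⁻]/Ksp = (10.1×10^-3)(2.473×10^-4) / 5.754×10^-7 = 4.34

Ω = 4.34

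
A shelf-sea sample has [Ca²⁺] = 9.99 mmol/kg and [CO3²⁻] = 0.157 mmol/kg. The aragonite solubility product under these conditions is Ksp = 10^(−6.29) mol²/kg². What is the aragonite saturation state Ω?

Ksp = 10^(−6.29) = 5.129×10^-7
Ω = [Ca²⁺][CO3²⁻]/Ksp = (9.99×10^-3)(0.157×10^-3) / 5.129×10^-7 = 3.06

Ω = 3.06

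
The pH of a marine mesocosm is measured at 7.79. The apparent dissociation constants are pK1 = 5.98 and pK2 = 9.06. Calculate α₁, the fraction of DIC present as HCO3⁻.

α₁ = 0.935

α₁ = 1 / (1 + [H⁺]/K1 + K2/[H⁺]) = 1 / (1 + 10^-1.81 + 10^-1.27)
   = 1 / (1 + 0.015488 + 0.053703) = 1/1.0692 = 0.9353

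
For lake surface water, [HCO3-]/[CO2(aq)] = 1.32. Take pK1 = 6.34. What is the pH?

pH = 6.46

From K1 = [H⁺][HCO3-]/[CO2(aq)]:  pH = pK1 + log₁₀([HCO3-]/[CO2(aq)])
log₁₀(1.32) = +0.121
pH = 6.34 + (+0.121) = 6.46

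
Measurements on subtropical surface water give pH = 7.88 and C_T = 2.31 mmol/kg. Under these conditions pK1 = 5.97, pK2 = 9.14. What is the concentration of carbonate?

α₂ = 1 / (1 + [H⁺]/K2 + [H⁺]²/(K1K2)) = 1 / (1 + 10^+1.26 + 10^-0.65)
   = 1 / (1 + 18.197 + 0.22387) = 1/19.421 = 0.05149
[CO3²⁻] = α₂ × DIC = 0.05149 × 2.31 = 0.119 mmol/kg

[CO3²⁻] = 0.119 mmol/kg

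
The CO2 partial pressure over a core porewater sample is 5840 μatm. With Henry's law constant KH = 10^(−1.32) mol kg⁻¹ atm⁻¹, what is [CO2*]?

[CO2*] = 280 μmol/kg

KH = 10^(−1.32) = 4.786×10^-2 mol kg⁻¹ atm⁻¹
[CO2*] = KH · pCO2 = 4.786×10^-2 × 5840×10^-6 atm = 2.80×10^-4 mol/kg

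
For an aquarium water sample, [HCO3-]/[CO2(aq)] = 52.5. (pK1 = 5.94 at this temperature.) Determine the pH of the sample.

From K1 = [H⁺][HCO3-]/[CO2(aq)]:  pH = pK1 + log₁₀([HCO3-]/[CO2(aq)])
log₁₀(52.5) = +1.720
pH = 5.94 + (+1.720) = 7.66

pH = 7.66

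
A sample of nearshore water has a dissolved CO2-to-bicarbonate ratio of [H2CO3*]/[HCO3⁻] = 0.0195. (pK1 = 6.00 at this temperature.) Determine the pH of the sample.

From K1 = [H⁺][HCO3⁻]/[H2CO3*]:  pH = pK1 − log₁₀([H2CO3*]/[HCO3⁻])
log₁₀(0.0195) = -1.710
pH = 6.00 − (-1.710) = 7.71

pH = 7.71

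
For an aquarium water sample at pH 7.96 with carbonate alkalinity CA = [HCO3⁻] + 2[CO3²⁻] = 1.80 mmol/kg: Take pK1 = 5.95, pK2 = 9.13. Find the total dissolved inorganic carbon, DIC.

CA = [HCO3⁻] + 2[CO3²⁻] = (α₁ + 2α₂)·DIC
At pH 7.96: [H⁺]/K1 = 10^-2.01 = 0.0097724, K2/[H⁺] = 10^-1.17 = 0.067608
α₁ = 1/(1 + 0.0097724 + 0.067608) = 1/1.0774 = 0.9282; α₂ = α₁·K2/[H⁺] = 0.06275
α₁ + 2α₂ = 1.0537
DIC = CA / (α₁ + 2α₂) = 1.80 / 1.0537 = 1.71 mmol/kg

DIC = 1.71 mmol/kg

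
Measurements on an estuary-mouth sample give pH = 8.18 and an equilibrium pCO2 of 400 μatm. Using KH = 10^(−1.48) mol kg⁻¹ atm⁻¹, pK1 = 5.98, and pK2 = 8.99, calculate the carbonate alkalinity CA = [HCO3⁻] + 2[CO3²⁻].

[CO2*] = KH · pCO2 = 10^(−1.48) × 400×10^-6 = 1.325×10^-5 mol/kg
α₀ = 1/(1 + K1/[H⁺] + K1K2/[H⁺]²) = 1/(1 + 10^+2.20 + 10^+1.39) = 0.005434
DIC = [CO2*]/α₀ = 1.325×10^-5 / 0.005434 = 2.438 mmol/kg
CA = (α₁ + 2α₂)·DIC = (0.8612 + 2×0.1334) × 2.438 = 2.75 mmol/kg

CA = 2.75 mmol/kg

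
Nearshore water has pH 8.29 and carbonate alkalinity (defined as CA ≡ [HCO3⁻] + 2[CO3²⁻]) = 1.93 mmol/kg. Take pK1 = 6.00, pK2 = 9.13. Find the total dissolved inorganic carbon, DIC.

CA = [HCO3⁻] + 2[CO3²⁻] = (α₁ + 2α₂)·DIC
At pH 8.29: [H⁺]/K1 = 10^-2.29 = 0.0051286, K2/[H⁺] = 10^-0.84 = 0.14454
α₁ = 1/(1 + 0.0051286 + 0.14454) = 1/1.1497 = 0.8698; α₂ = α₁·K2/[H⁺] = 0.1257
α₁ + 2α₂ = 1.1213
DIC = CA / (α₁ + 2α₂) = 1.93 / 1.1213 = 1.72 mmol/kg

DIC = 1.72 mmol/kg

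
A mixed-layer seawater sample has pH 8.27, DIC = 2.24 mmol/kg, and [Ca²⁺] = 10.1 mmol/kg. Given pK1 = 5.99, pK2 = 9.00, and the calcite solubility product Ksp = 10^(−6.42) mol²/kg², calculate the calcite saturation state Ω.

Ω = 9.30

α₂ = 1 / (1 + [H⁺]/K2 + [H⁺]²/(K1K2)) = 1 / (1 + 10^+0.73 + 10^-1.55)
   = 1 / (1 + 5.3703 + 0.028184) = 1/6.3985 = 0.1563
[CO3²⁻] = α₂ × DIC = 0.1563 × 2.24 = 0.3501 mmol/kg
Ksp = 10^(−6.42) = 3.802×10^-7
Ω = [Ca²⁺][CO3²⁻]/Ksp = (10.1×10^-3)(3.501×10^-4) / 3.802×10^-7 = 9.30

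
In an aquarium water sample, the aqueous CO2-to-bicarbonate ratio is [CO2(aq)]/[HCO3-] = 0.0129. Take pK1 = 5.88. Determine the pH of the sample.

From K1 = [H⁺][HCO3-]/[CO2(aq)]:  pH = pK1 − log₁₀([CO2(aq)]/[HCO3-])
log₁₀(0.0129) = -1.889
pH = 5.88 − (-1.889) = 7.77

pH = 7.77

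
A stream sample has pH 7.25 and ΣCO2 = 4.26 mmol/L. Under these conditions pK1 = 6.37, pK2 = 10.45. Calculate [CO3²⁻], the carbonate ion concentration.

α₂ = 1 / (1 + [H⁺]/K2 + [H⁺]²/(K1K2)) = 1 / (1 + 10^+3.20 + 10^+2.32)
   = 1 / (1 + 1584.9 + 208.93) = 1/1794.8 = 0.0005572
[CO3²⁻] = α₂ × DIC = 0.0005572 × 4.26 = 0.00237 mmol/L = 2.37 μmol/L

[CO3²⁻] = 2.37 μmol/L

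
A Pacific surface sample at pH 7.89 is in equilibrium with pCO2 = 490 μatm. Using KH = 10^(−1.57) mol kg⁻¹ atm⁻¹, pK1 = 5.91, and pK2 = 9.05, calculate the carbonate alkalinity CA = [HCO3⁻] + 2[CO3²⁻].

CA = 1.43 mmol/kg

[CO2*] = KH · pCO2 = 10^(−1.57) × 490×10^-6 = 1.319×10^-5 mol/kg
α₀ = 1/(1 + K1/[H⁺] + K1K2/[H⁺]²) = 1/(1 + 10^+1.98 + 10^+0.82) = 0.009699
DIC = [CO2*]/α₀ = 1.319×10^-5 / 0.009699 = 1.360 mmol/kg
CA = (α₁ + 2α₂)·DIC = (0.9262 + 2×0.06408) × 1.360 = 1.43 mmol/kg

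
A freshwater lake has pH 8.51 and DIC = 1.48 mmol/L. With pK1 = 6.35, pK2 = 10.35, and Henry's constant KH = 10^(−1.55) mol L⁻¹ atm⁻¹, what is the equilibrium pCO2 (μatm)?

α₀ = 1 / (1 + K1/[H⁺] + K1K2/[H⁺]²) = 1 / (1 + 10^+2.16 + 10^+0.32)
   = 1 / (1 + 144.54 + 2.0893) = 1/147.63 = 0.006774
[CO2*] = α₀ × DIC = 0.006774 × 1.48 = 0.01002 mmol/L = 10.02 μmol/L
pCO2 = [CO2*]/KH = 1.002×10^-5 / 2.818×10^-2 = 356 μatm

pCO2 = 356 μatm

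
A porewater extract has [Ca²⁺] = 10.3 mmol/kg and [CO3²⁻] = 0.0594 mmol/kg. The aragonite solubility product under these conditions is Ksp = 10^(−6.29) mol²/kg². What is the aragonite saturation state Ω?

Ω = 1.19

Ksp = 10^(−6.29) = 5.129×10^-7
Ω = [Ca²⁺][CO3²⁻]/Ksp = (10.3×10^-3)(0.0594×10^-3) / 5.129×10^-7 = 1.19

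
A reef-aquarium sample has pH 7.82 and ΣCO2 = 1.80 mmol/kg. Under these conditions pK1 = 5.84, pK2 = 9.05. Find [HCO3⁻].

α₁ = 1 / (1 + [H⁺]/K1 + K2/[H⁺]) = 1 / (1 + 10^-1.98 + 10^-1.23)
   = 1 / (1 + 0.010471 + 0.058884) = 1/1.0694 = 0.9351
[HCO3⁻] = α₁ × DIC = 0.9351 × 1.80 = 1.68 mmol/kg

[HCO3⁻] = 1.68 mmol/kg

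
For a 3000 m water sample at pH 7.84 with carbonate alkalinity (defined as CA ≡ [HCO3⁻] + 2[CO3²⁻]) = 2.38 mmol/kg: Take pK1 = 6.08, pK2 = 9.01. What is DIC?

CA = [HCO3⁻] + 2[CO3²⁻] = (α₁ + 2α₂)·DIC
At pH 7.84: [H⁺]/K1 = 10^-1.76 = 0.017378, K2/[H⁺] = 10^-1.17 = 0.067608
α₁ = 1/(1 + 0.017378 + 0.067608) = 1/1.0850 = 0.9217; α₂ = α₁·K2/[H⁺] = 0.06231
α₁ + 2α₂ = 1.0463
DIC = CA / (α₁ + 2α₂) = 2.38 / 1.0463 = 2.27 mmol/kg

DIC = 2.27 mmol/kg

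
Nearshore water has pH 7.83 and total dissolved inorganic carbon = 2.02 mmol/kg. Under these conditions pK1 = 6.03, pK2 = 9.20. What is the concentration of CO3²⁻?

[CO3²⁻] = 0.0814 mmol/kg

α₂ = 1 / (1 + [H⁺]/K2 + [H⁺]²/(K1K2)) = 1 / (1 + 10^+1.37 + 10^-0.43)
   = 1 / (1 + 23.442 + 0.37154) = 1/24.814 = 0.04030
[CO3²⁻] = α₂ × DIC = 0.04030 × 2.02 = 0.0814 mmol/kg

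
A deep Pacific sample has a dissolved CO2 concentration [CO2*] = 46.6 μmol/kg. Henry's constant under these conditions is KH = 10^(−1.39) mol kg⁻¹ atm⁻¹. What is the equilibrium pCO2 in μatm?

pCO2 = 1140 μatm

KH = 10^(−1.39) = 4.074×10^-2 mol kg⁻¹ atm⁻¹
pCO2 = [CO2*]/KH = 46.6×10^-6 / 4.074×10^-2 = 1.14×10^-3 atm = 1140 μatm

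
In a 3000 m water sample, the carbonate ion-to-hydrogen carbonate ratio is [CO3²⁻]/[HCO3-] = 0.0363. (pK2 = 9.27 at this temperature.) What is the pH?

pH = 7.83

From K2 = [H⁺][CO3²⁻]/[HCO3-]:  pH = pK2 + log₁₀([CO3²⁻]/[HCO3-])
log₁₀(0.0363) = -1.440
pH = 9.27 + (-1.440) = 7.83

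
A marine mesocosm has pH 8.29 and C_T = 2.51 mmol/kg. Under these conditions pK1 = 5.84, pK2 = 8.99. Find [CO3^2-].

α₂ = 1 / (1 + [H⁺]/K2 + [H⁺]²/(K1K2)) = 1 / (1 + 10^+0.70 + 10^-1.75)
   = 1 / (1 + 5.0119 + 0.017783) = 1/6.0297 = 0.1658
[CO3²⁻] = α₂ × DIC = 0.1658 × 2.51 = 0.416 mmol/kg

[CO3²⁻] = 0.416 mmol/kg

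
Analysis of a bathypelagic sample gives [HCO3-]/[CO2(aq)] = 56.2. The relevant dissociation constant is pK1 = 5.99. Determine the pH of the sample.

pH = 7.74

From K1 = [H⁺][HCO3-]/[CO2(aq)]:  pH = pK1 + log₁₀([HCO3-]/[CO2(aq)])
log₁₀(56.2) = +1.750
pH = 5.99 + (+1.750) = 7.74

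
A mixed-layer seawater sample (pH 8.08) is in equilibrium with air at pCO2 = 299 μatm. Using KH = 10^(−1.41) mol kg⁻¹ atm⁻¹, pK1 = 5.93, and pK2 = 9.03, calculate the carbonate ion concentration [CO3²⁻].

[CO2*] = KH · pCO2 = 10^(−1.41) × 299×10^-6 = 1.163×10^-5 mol/kg
α₀ = 1/(1 + K1/[H⁺] + K1K2/[H⁺]²) = 1/(1 + 10^+2.15 + 10^+1.20) = 0.006325
DIC = [CO2*]/α₀ = 1.163×10^-5 / 0.006325 = 1.839 mmol/kg
[CO3²⁻] = α₂·DIC; α₂ = 0.1002, so [CO3²⁻] = 0.1002 × 1.839 = 0.184 mmol/kg

[CO3²⁻] = 0.184 mmol/kg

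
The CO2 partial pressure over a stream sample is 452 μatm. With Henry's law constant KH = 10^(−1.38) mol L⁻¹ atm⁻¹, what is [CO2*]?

KH = 10^(−1.38) = 4.169×10^-2 mol L⁻¹ atm⁻¹
[CO2*] = KH · pCO2 = 4.169×10^-2 × 452×10^-6 atm = 1.88×10^-5 mol/L

[CO2*] = 18.8 μmol/L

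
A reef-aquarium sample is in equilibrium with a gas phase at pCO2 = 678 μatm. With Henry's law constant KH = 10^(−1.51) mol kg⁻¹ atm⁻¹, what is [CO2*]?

KH = 10^(−1.51) = 3.090×10^-2 mol kg⁻¹ atm⁻¹
[CO2*] = KH · pCO2 = 3.090×10^-2 × 678×10^-6 atm = 2.10×10^-5 mol/kg

[CO2*] = 21.0 μmol/kg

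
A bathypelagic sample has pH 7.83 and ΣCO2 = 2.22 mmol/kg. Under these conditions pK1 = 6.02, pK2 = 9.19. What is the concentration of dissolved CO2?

α₀ = 1 / (1 + K1/[H⁺] + K1K2/[H⁺]²) = 1 / (1 + 10^+1.81 + 10^+0.45)
   = 1 / (1 + 64.565 + 2.8184) = 1/68.384 = 0.01462
[CO2*] = α₀ × DIC = 0.01462 × 2.22 = 0.0325 mmol/kg

[CO2*] = 0.0325 mmol/kg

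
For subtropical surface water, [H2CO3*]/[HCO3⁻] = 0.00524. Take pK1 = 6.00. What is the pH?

pH = 8.28

From K1 = [H⁺][HCO3⁻]/[H2CO3*]:  pH = pK1 − log₁₀([H2CO3*]/[HCO3⁻])
log₁₀(0.00524) = -2.281
pH = 6.00 − (-2.281) = 8.28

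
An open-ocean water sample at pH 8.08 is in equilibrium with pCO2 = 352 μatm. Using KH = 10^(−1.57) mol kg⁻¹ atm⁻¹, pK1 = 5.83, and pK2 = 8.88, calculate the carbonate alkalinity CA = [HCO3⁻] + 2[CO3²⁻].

[CO2*] = KH · pCO2 = 10^(−1.57) × 352×10^-6 = 9.474×10^-6 mol/kg
α₀ = 1/(1 + K1/[H⁺] + K1K2/[H⁺]²) = 1/(1 + 10^+2.25 + 10^+1.45) = 0.004831
DIC = [CO2*]/α₀ = 9.474×10^-6 / 0.004831 = 1.961 mmol/kg
CA = (α₁ + 2α₂)·DIC = (0.8590 + 2×0.1361) × 1.961 = 2.22 mmol/kg

CA = 2.22 mmol/kg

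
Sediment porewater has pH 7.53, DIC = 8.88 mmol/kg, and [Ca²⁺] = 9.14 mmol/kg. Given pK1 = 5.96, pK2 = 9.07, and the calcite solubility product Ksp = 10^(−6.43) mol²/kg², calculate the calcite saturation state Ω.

α₂ = 1 / (1 + [H⁺]/K2 + [H⁺]²/(K1K2)) = 1 / (1 + 10^+1.54 + 10^-0.03)
   = 1 / (1 + 34.674 + 0.93325) = 1/36.607 = 0.02732
[CO3²⁻] = α₂ × DIC = 0.02732 × 8.88 = 0.2426 mmol/kg
Ksp = 10^(−6.43) = 3.715×10^-7
Ω = [Ca²⁺][CO3²⁻]/Ksp = (9.14×10^-3)(2.426×10^-4) / 3.715×10^-7 = 5.97

Ω = 5.97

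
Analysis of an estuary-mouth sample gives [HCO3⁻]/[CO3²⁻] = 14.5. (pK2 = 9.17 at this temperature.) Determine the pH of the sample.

From K2 = [H⁺][CO3²⁻]/[HCO3⁻]:  pH = pK2 − log₁₀([HCO3⁻]/[CO3²⁻])
log₁₀(14.5) = +1.161
pH = 9.17 − (+1.161) = 8.01

pH = 8.01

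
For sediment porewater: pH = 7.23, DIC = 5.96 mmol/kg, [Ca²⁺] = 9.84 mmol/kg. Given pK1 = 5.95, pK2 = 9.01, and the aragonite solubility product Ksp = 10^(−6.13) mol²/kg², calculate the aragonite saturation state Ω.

α₂ = 1 / (1 + [H⁺]/K2 + [H⁺]²/(K1K2)) = 1 / (1 + 10^+1.78 + 10^+0.50)
   = 1 / (1 + 60.256 + 3.1623) = 1/64.418 = 0.01552
[CO3²⁻] = α₂ × DIC = 0.01552 × 5.96 = 0.09252 mmol/kg
Ksp = 10^(−6.13) = 7.413×10^-7
Ω = [Ca²⁺][CO3²⁻]/Ksp = (9.84×10^-3)(9.252×10^-5) / 7.413×10^-7 = 1.23

Ω = 1.23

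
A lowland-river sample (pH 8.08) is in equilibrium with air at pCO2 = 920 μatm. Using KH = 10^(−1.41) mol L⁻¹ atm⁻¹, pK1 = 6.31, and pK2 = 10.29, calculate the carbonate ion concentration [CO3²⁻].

[CO2*] = KH · pCO2 = 10^(−1.41) × 920×10^-6 = 3.579×10^-5 mol/L
α₀ = 1/(1 + K1/[H⁺] + K1K2/[H⁺]²) = 1/(1 + 10^+1.77 + 10^-0.44) = 0.01660
DIC = [CO2*]/α₀ = 3.579×10^-5 / 0.01660 = 2.156 mmol/L
[CO3²⁻] = α₂·DIC; α₂ = 0.006026, so [CO3²⁻] = 0.006026 × 2.156 = 0.0130 mmol/L = 13.0 μmol/L

[CO3²⁻] = 13.0 μmol/L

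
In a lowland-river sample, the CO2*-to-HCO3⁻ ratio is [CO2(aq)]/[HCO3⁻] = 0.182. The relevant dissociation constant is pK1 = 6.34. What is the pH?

pH = 7.08

From K1 = [H⁺][HCO3⁻]/[CO2(aq)]:  pH = pK1 − log₁₀([CO2(aq)]/[HCO3⁻])
log₁₀(0.182) = -0.740
pH = 6.34 − (-0.740) = 7.08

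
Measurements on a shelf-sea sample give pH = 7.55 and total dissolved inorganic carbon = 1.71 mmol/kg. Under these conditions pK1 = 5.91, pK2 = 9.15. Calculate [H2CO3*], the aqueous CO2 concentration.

[CO2*] = 0.0374 mmol/kg

α₀ = 1 / (1 + K1/[H⁺] + K1K2/[H⁺]²) = 1 / (1 + 10^+1.64 + 10^+0.04)
   = 1 / (1 + 43.652 + 1.0965) = 1/45.748 = 0.02186
[CO2*] = α₀ × DIC = 0.02186 × 1.71 = 0.0374 mmol/kg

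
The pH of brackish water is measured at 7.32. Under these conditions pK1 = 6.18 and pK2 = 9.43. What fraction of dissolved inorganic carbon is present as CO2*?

α₀ = 0.0671

α₀ = 1 / (1 + K1/[H⁺] + K1K2/[H⁺]²) = 1 / (1 + 10^+1.14 + 10^-0.97)
   = 1 / (1 + 13.804 + 0.10715) = 1/14.911 = 0.06706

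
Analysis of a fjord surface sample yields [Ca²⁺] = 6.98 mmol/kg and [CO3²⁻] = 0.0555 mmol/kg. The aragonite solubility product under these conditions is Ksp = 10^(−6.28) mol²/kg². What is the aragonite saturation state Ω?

Ksp = 10^(−6.28) = 5.248×10^-7
Ω = [Ca²⁺][CO3²⁻]/Ksp = (6.98×10^-3)(0.0555×10^-3) / 5.248×10^-7 = 0.738

Ω = 0.738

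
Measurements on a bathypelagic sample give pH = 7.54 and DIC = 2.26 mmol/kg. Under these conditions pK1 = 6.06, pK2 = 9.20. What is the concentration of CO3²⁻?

[CO3²⁻] = 0.0469 mmol/kg

α₂ = 1 / (1 + [H⁺]/K2 + [H⁺]²/(K1K2)) = 1 / (1 + 10^+1.66 + 10^+0.18)
   = 1 / (1 + 45.709 + 1.5136) = 1/48.222 = 0.02074
[CO3²⁻] = α₂ × DIC = 0.02074 × 2.26 = 0.0469 mmol/kg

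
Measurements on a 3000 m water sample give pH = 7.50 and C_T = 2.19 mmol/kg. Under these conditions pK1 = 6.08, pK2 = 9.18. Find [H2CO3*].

α₀ = 1 / (1 + K1/[H⁺] + K1K2/[H⁺]²) = 1 / (1 + 10^+1.42 + 10^-0.26)
   = 1 / (1 + 26.303 + 0.54954) = 1/27.852 = 0.03590
[CO2*] = α₀ × DIC = 0.03590 × 2.19 = 0.0786 mmol/kg

[CO2*] = 0.0786 mmol/kg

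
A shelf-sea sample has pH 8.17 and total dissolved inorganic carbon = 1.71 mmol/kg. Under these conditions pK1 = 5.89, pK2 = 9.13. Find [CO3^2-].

α₂ = 1 / (1 + [H⁺]/K2 + [H⁺]²/(K1K2)) = 1 / (1 + 10^+0.96 + 10^-1.32)
   = 1 / (1 + 9.1201 + 0.047863) = 1/10.168 = 0.09835
[CO3²⁻] = α₂ × DIC = 0.09835 × 1.71 = 0.168 mmol/kg

[CO3²⁻] = 0.168 mmol/kg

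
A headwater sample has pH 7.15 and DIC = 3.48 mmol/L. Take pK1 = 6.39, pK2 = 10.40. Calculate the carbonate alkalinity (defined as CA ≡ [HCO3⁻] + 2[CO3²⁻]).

CA = [HCO3⁻] + 2[CO3²⁻] = (α₁ + 2α₂)·DIC
At pH 7.15: [H⁺]/K1 = 10^-0.76 = 0.17378, K2/[H⁺] = 10^-3.25 = 0.00056234
α₁ = 1/(1 + 0.17378 + 0.00056234) = 1/1.1743 = 0.8515; α₂ = α₁·K2/[H⁺] = 0.0004789
α₁ + 2α₂ = 0.8525
CA = 0.8525 × 3.48 = 2.97 mmol/L

CA = 2.97 mmol/L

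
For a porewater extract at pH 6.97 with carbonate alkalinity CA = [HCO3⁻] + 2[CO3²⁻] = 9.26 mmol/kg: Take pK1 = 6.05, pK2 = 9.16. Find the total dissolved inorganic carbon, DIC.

DIC = 10.3 mmol/kg

CA = [HCO3⁻] + 2[CO3²⁻] = (α₁ + 2α₂)·DIC
At pH 6.97: [H⁺]/K1 = 10^-0.92 = 0.12023, K2/[H⁺] = 10^-2.19 = 0.0064565
α₁ = 1/(1 + 0.12023 + 0.0064565) = 1/1.1267 = 0.8876; α₂ = α₁·K2/[H⁺] = 0.005731
α₁ + 2α₂ = 0.8990
DIC = CA / (α₁ + 2α₂) = 9.26 / 0.8990 = 10.3 mmol/kg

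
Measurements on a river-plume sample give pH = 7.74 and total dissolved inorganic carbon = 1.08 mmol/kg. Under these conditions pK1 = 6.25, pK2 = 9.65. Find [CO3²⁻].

α₂ = 1 / (1 + [H⁺]/K2 + [H⁺]²/(K1K2)) = 1 / (1 + 10^+1.91 + 10^+0.42)
   = 1 / (1 + 81.283 + 2.6303) = 1/84.913 = 0.01178
[CO3²⁻] = α₂ × DIC = 0.01178 × 1.08 = 0.0127 mmol/kg = 12.7 μmol/kg

[CO3²⁻] = 12.7 μmol/kg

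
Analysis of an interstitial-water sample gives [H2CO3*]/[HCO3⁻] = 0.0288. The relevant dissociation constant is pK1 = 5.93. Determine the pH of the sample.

pH = 7.47

From K1 = [H⁺][HCO3⁻]/[H2CO3*]:  pH = pK1 − log₁₀([H2CO3*]/[HCO3⁻])
log₁₀(0.0288) = -1.541
pH = 5.93 − (-1.541) = 7.47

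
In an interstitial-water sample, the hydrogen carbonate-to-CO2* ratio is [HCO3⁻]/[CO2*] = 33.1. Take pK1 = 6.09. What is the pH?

pH = 7.61

From K1 = [H⁺][HCO3⁻]/[CO2*]:  pH = pK1 + log₁₀([HCO3⁻]/[CO2*])
log₁₀(33.1) = +1.520
pH = 6.09 + (+1.520) = 7.61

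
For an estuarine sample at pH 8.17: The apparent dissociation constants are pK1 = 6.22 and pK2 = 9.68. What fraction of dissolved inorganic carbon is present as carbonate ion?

α₂ = 0.0297

α₂ = 1 / (1 + [H⁺]/K2 + [H⁺]²/(K1K2)) = 1 / (1 + 10^+1.51 + 10^-0.44)
   = 1 / (1 + 32.359 + 0.36308) = 1/33.722 = 0.02965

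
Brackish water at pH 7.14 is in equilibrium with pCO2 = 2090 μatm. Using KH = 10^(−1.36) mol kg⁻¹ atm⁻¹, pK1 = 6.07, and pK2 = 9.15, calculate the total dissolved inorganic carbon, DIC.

[CO2*] = KH · pCO2 = 10^(−1.36) × 2090×10^-6 = 9.123×10^-5 mol/kg
α₀ = 1/(1 + K1/[H⁺] + K1K2/[H⁺]²) = 1/(1 + 10^+1.07 + 10^-0.94) = 0.07774
DIC = [CO2*]/α₀ = 9.123×10^-5 / 0.07774 = 1.17 mmol/kg

DIC = 1.17 mmol/kg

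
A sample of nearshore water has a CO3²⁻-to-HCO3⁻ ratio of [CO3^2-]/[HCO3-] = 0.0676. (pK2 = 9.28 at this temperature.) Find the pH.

pH = 8.11

From K2 = [H⁺][CO3^2-]/[HCO3-]:  pH = pK2 + log₁₀([CO3^2-]/[HCO3-])
log₁₀(0.0676) = -1.170
pH = 9.28 + (-1.170) = 8.11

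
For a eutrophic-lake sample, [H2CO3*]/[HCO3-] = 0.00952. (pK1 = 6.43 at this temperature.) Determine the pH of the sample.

pH = 8.45

From K1 = [H⁺][HCO3-]/[H2CO3*]:  pH = pK1 − log₁₀([H2CO3*]/[HCO3-])
log₁₀(0.00952) = -2.021
pH = 6.43 − (-2.021) = 8.45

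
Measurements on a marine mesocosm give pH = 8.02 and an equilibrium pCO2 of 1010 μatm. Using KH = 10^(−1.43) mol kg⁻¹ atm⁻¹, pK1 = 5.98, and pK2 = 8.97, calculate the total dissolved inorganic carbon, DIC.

DIC = 4.61 mmol/kg

[CO2*] = KH · pCO2 = 10^(−1.43) × 1010×10^-6 = 3.753×10^-5 mol/kg
α₀ = 1/(1 + K1/[H⁺] + K1K2/[H⁺]²) = 1/(1 + 10^+2.04 + 10^+1.09) = 0.008133
DIC = [CO2*]/α₀ = 3.753×10^-5 / 0.008133 = 4.61 mmol/kg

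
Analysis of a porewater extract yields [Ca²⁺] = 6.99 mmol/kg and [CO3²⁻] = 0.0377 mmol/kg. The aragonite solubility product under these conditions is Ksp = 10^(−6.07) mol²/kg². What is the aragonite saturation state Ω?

Ksp = 10^(−6.07) = 8.511×10^-7
Ω = [Ca²⁺][CO3²⁻]/Ksp = (6.99×10^-3)(0.0377×10^-3) / 8.511×10^-7 = 0.310

Ω = 0.310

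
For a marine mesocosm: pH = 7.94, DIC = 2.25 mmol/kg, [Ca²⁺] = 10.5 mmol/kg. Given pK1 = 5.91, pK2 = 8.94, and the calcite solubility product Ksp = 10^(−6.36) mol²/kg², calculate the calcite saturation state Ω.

Ω = 4.88

α₂ = 1 / (1 + [H⁺]/K2 + [H⁺]²/(K1K2)) = 1 / (1 + 10^+1.00 + 10^-1.03)
   = 1 / (1 + 10.000 + 0.093325) = 1/11.093 = 0.09014
[CO3²⁻] = α₂ × DIC = 0.09014 × 2.25 = 0.2028 mmol/kg
Ksp = 10^(−6.36) = 4.365×10^-7
Ω = [Ca²⁺][CO3²⁻]/Ksp = (10.5×10^-3)(2.028×10^-4) / 4.365×10^-7 = 4.88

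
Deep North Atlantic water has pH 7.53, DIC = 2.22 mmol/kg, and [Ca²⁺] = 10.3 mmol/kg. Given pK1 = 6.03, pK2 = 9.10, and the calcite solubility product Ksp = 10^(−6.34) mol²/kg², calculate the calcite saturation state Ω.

α₂ = 1 / (1 + [H⁺]/K2 + [H⁺]²/(K1K2)) = 1 / (1 + 10^+1.57 + 10^+0.07)
   = 1 / (1 + 37.154 + 1.1749) = 1/39.328 = 0.02543
[CO3²⁻] = α₂ × DIC = 0.02543 × 2.22 = 0.05645 mmol/kg
Ksp = 10^(−6.34) = 4.571×10^-7
Ω = [Ca²⁺][CO3²⁻]/Ksp = (10.3×10^-3)(5.645×10^-5) / 4.571×10^-7 = 1.27

Ω = 1.27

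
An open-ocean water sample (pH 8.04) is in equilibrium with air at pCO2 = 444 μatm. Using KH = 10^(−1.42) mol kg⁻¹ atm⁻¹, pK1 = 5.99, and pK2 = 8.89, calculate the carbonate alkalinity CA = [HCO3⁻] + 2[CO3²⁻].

CA = 2.43 mmol/kg

[CO2*] = KH · pCO2 = 10^(−1.42) × 444×10^-6 = 1.688×10^-5 mol/kg
α₀ = 1/(1 + K1/[H⁺] + K1K2/[H⁺]²) = 1/(1 + 10^+2.05 + 10^+1.20) = 0.007749
DIC = [CO2*]/α₀ = 1.688×10^-5 / 0.007749 = 2.178 mmol/kg
CA = (α₁ + 2α₂)·DIC = (0.8694 + 2×0.1228) × 2.178 = 2.43 mmol/kg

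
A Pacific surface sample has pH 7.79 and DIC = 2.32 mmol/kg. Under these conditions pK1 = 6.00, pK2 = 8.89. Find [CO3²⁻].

α₂ = 1 / (1 + [H⁺]/K2 + [H⁺]²/(K1K2)) = 1 / (1 + 10^+1.10 + 10^-0.69)
   = 1 / (1 + 12.589 + 0.20417) = 1/13.793 = 0.07250
[CO3²⁻] = α₂ × DIC = 0.07250 × 2.32 = 0.168 mmol/kg

[CO3²⁻] = 0.168 mmol/kg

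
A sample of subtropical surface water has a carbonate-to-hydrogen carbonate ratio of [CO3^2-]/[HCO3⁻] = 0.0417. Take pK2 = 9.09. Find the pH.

pH = 7.71

From K2 = [H⁺][CO3^2-]/[HCO3⁻]:  pH = pK2 + log₁₀([CO3^2-]/[HCO3⁻])
log₁₀(0.0417) = -1.380
pH = 9.09 + (-1.380) = 7.71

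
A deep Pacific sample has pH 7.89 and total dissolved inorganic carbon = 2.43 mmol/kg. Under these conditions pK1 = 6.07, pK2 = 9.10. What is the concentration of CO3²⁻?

α₂ = 1 / (1 + [H⁺]/K2 + [H⁺]²/(K1K2)) = 1 / (1 + 10^+1.21 + 10^-0.61)
   = 1 / (1 + 16.218 + 0.24547) = 1/17.464 = 0.05726
[CO3²⁻] = α₂ × DIC = 0.05726 × 2.43 = 0.139 mmol/kg

[CO3²⁻] = 0.139 mmol/kg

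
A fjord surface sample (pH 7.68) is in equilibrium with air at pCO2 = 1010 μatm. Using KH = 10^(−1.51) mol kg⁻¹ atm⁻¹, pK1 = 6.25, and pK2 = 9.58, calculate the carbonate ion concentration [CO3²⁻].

[CO3²⁻] = 10.6 μmol/kg

[CO2*] = KH · pCO2 = 10^(−1.51) × 1010×10^-6 = 3.121×10^-5 mol/kg
α₀ = 1/(1 + K1/[H⁺] + K1K2/[H⁺]²) = 1/(1 + 10^+1.43 + 10^-0.47) = 0.03539
DIC = [CO2*]/α₀ = 3.121×10^-5 / 0.03539 = 0.8819 mmol/kg
[CO3²⁻] = α₂·DIC; α₂ = 0.01199, so [CO3²⁻] = 0.01199 × 0.8819 = 0.0106 mmol/kg = 10.6 μmol/kg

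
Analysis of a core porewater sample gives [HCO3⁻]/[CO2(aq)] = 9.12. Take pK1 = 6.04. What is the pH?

pH = 7.00

From K1 = [H⁺][HCO3⁻]/[CO2(aq)]:  pH = pK1 + log₁₀([HCO3⁻]/[CO2(aq)])
log₁₀(9.12) = +0.960
pH = 6.04 + (+0.960) = 7.00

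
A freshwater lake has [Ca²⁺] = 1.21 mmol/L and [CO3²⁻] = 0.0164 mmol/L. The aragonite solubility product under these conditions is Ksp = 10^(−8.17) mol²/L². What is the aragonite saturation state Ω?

Ω = 2.94

Ksp = 10^(−8.17) = 6.761×10^-9
Ω = [Ca²⁺][CO3²⁻]/Ksp = (1.21×10^-3)(0.0164×10^-3) / 6.761×10^-9 = 2.94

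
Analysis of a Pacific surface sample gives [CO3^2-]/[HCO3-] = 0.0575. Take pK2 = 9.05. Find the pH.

From K2 = [H⁺][CO3^2-]/[HCO3-]:  pH = pK2 + log₁₀([CO3^2-]/[HCO3-])
log₁₀(0.0575) = -1.240
pH = 9.05 + (-1.240) = 7.81

pH = 7.81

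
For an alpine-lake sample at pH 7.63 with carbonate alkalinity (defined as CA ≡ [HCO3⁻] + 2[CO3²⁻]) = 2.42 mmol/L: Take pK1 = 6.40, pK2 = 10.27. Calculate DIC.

DIC = 2.56 mmol/L

CA = [HCO3⁻] + 2[CO3²⁻] = (α₁ + 2α₂)·DIC
At pH 7.63: [H⁺]/K1 = 10^-1.23 = 0.058884, K2/[H⁺] = 10^-2.64 = 0.0022909
α₁ = 1/(1 + 0.058884 + 0.0022909) = 1/1.0612 = 0.9424; α₂ = α₁·K2/[H⁺] = 0.002159
α₁ + 2α₂ = 0.9467
DIC = CA / (α₁ + 2α₂) = 2.42 / 0.9467 = 2.56 mmol/L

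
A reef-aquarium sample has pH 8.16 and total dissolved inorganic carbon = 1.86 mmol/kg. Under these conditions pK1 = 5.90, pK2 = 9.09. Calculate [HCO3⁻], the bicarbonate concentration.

[HCO3⁻] = 1.66 mmol/kg

α₁ = 1 / (1 + [H⁺]/K1 + K2/[H⁺]) = 1 / (1 + 10^-2.26 + 10^-0.93)
   = 1 / (1 + 0.0054954 + 0.11749) = 1/1.1230 = 0.8905
[HCO3⁻] = α₁ × DIC = 0.8905 × 1.86 = 1.66 mmol/kg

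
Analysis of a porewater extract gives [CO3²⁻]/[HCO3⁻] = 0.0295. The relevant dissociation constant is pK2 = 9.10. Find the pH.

From K2 = [H⁺][CO3²⁻]/[HCO3⁻]:  pH = pK2 + log₁₀([CO3²⁻]/[HCO3⁻])
log₁₀(0.0295) = -1.530
pH = 9.10 + (-1.530) = 7.57

pH = 7.57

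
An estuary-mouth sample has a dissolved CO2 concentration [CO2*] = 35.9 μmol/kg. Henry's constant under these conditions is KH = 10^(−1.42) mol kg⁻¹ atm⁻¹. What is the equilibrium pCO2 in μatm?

pCO2 = 944 μatm

KH = 10^(−1.42) = 3.802×10^-2 mol kg⁻¹ atm⁻¹
pCO2 = [CO2*]/KH = 35.9×10^-6 / 3.802×10^-2 = 9.44×10^-4 atm = 944 μatm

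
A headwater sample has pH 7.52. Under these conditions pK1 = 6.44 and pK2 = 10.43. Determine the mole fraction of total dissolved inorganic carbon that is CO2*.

α₀ = 1 / (1 + K1/[H⁺] + K1K2/[H⁺]²) = 1 / (1 + 10^+1.08 + 10^-1.83)
   = 1 / (1 + 12.023 + 0.014791) = 1/13.037 = 0.07670

α₀ = 0.0767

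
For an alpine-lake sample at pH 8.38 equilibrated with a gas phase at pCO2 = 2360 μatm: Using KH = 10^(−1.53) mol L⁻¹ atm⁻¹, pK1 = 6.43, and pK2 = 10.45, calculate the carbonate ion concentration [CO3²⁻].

[CO3²⁻] = 0.0528 mmol/L

[CO2*] = KH · pCO2 = 10^(−1.53) × 2360×10^-6 = 6.965×10^-5 mol/L
α₀ = 1/(1 + K1/[H⁺] + K1K2/[H⁺]²) = 1/(1 + 10^+1.95 + 10^-0.12) = 0.01100
DIC = [CO2*]/α₀ = 6.965×10^-5 / 0.01100 = 6.330 mmol/L
[CO3²⁻] = α₂·DIC; α₂ = 0.008347, so [CO3²⁻] = 0.008347 × 6.330 = 0.0528 mmol/L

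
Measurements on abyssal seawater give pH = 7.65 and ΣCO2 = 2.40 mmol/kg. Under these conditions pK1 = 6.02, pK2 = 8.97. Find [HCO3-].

α₁ = 1 / (1 + [H⁺]/K1 + K2/[H⁺]) = 1 / (1 + 10^-1.63 + 10^-1.32)
   = 1 / (1 + 0.023442 + 0.047863) = 1/1.0713 = 0.9334
[HCO3⁻] = α₁ × DIC = 0.9334 × 2.40 = 2.24 mmol/kg

[HCO3⁻] = 2.24 mmol/kg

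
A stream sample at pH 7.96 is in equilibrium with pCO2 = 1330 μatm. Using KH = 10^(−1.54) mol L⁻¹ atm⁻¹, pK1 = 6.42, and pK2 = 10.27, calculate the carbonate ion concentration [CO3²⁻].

[CO3²⁻] = 6.51 μmol/L

[CO2*] = KH · pCO2 = 10^(−1.54) × 1330×10^-6 = 3.836×10^-5 mol/L
α₀ = 1/(1 + K1/[H⁺] + K1K2/[H⁺]²) = 1/(1 + 10^+1.54 + 10^-0.77) = 0.02790
DIC = [CO2*]/α₀ = 3.836×10^-5 / 0.02790 = 1.375 mmol/L
[CO3²⁻] = α₂·DIC; α₂ = 0.004738, so [CO3²⁻] = 0.004738 × 1.375 = 0.00651 mmol/L = 6.51 μmol/L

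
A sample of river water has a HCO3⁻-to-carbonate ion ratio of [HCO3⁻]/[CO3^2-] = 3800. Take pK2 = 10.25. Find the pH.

From K2 = [H⁺][CO3^2-]/[HCO3⁻]:  pH = pK2 − log₁₀([HCO3⁻]/[CO3^2-])
log₁₀(3800) = +3.580
pH = 10.25 − (+3.580) = 6.67

pH = 6.67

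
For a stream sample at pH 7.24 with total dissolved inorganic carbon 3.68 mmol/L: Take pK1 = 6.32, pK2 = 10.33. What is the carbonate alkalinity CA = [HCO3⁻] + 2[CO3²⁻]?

CA = 3.29 mmol/L

CA = [HCO3⁻] + 2[CO3²⁻] = (α₁ + 2α₂)·DIC
At pH 7.24: [H⁺]/K1 = 10^-0.92 = 0.12023, K2/[H⁺] = 10^-3.09 = 0.00081283
α₁ = 1/(1 + 0.12023 + 0.00081283) = 1/1.1210 = 0.8920; α₂ = α₁·K2/[H⁺] = 0.0007251
α₁ + 2α₂ = 0.8935
CA = 0.8935 × 3.68 = 3.29 mmol/L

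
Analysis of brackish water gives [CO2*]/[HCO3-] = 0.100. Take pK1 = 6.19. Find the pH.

From K1 = [H⁺][HCO3-]/[CO2*]:  pH = pK1 − log₁₀([CO2*]/[HCO3-])
log₁₀(0.100) = -1.000
pH = 6.19 − (-1.000) = 7.19

pH = 7.19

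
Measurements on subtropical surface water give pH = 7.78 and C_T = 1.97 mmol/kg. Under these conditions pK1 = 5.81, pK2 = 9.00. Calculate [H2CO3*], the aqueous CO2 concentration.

[CO2*] = 19.7 μmol/kg

α₀ = 1 / (1 + K1/[H⁺] + K1K2/[H⁺]²) = 1 / (1 + 10^+1.97 + 10^+0.75)
   = 1 / (1 + 93.325 + 5.6234) = 1/99.949 = 0.01001
[CO2*] = α₀ × DIC = 0.01001 × 1.97 = 0.0197 mmol/kg = 19.7 μmol/kg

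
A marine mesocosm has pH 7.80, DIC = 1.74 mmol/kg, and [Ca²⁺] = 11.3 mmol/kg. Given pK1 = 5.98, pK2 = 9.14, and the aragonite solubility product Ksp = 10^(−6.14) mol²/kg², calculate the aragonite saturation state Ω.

α₂ = 1 / (1 + [H⁺]/K2 + [H⁺]²/(K1K2)) = 1 / (1 + 10^+1.34 + 10^-0.48)
   = 1 / (1 + 21.878 + 0.33113) = 1/23.209 = 0.04309
[CO3²⁻] = α₂ × DIC = 0.04309 × 1.74 = 0.07497 mmol/kg
Ksp = 10^(−6.14) = 7.244×10^-7
Ω = [Ca²⁺][CO3²⁻]/Ksp = (11.3×10^-3)(7.497×10^-5) / 7.244×10^-7 = 1.17

Ω = 1.17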